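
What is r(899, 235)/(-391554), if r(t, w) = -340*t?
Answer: 152830/195777 ≈ 0.78063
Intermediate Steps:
r(899, 235)/(-391554) = -340*899/(-391554) = -305660*(-1/391554) = 152830/195777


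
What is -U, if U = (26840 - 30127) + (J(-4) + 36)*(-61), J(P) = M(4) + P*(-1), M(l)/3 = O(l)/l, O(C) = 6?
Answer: 12003/2 ≈ 6001.5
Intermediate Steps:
M(l) = 18/l (M(l) = 3*(6/l) = 18/l)
J(P) = 9/2 - P (J(P) = 18/4 + P*(-1) = 18*(¼) - P = 9/2 - P)
U = -12003/2 (U = (26840 - 30127) + ((9/2 - 1*(-4)) + 36)*(-61) = -3287 + ((9/2 + 4) + 36)*(-61) = -3287 + (17/2 + 36)*(-61) = -3287 + (89/2)*(-61) = -3287 - 5429/2 = -12003/2 ≈ -6001.5)
-U = -1*(-12003/2) = 12003/2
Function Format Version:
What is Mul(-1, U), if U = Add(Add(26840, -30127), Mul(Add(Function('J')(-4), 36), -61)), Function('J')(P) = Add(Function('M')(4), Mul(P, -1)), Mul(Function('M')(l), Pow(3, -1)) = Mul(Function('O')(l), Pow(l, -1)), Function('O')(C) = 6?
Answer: Rational(12003, 2) ≈ 6001.5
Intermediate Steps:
Function('M')(l) = Mul(18, Pow(l, -1)) (Function('M')(l) = Mul(3, Mul(6, Pow(l, -1))) = Mul(18, Pow(l, -1)))
Function('J')(P) = Add(Rational(9, 2), Mul(-1, P)) (Function('J')(P) = Add(Mul(18, Pow(4, -1)), Mul(P, -1)) = Add(Mul(18, Rational(1, 4)), Mul(-1, P)) = Add(Rational(9, 2), Mul(-1, P)))
U = Rational(-12003, 2) (U = Add(Add(26840, -30127), Mul(Add(Add(Rational(9, 2), Mul(-1, -4)), 36), -61)) = Add(-3287, Mul(Add(Add(Rational(9, 2), 4), 36), -61)) = Add(-3287, Mul(Add(Rational(17, 2), 36), -61)) = Add(-3287, Mul(Rational(89, 2), -61)) = Add(-3287, Rational(-5429, 2)) = Rational(-12003, 2) ≈ -6001.5)
Mul(-1, U) = Mul(-1, Rational(-12003, 2)) = Rational(12003, 2)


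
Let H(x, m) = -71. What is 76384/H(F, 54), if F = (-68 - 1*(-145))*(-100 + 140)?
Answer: -76384/71 ≈ -1075.8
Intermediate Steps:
F = 3080 (F = (-68 + 145)*40 = 77*40 = 3080)
76384/H(F, 54) = 76384/(-71) = 76384*(-1/71) = -76384/71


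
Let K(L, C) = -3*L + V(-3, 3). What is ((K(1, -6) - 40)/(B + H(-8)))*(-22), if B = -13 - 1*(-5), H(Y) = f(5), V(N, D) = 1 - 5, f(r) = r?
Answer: -1034/3 ≈ -344.67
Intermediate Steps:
V(N, D) = -4
H(Y) = 5
K(L, C) = -4 - 3*L (K(L, C) = -3*L - 4 = -4 - 3*L)
B = -8 (B = -13 + 5 = -8)
((K(1, -6) - 40)/(B + H(-8)))*(-22) = (((-4 - 3*1) - 40)/(-8 + 5))*(-22) = (((-4 - 3) - 40)/(-3))*(-22) = ((-7 - 40)*(-⅓))*(-22) = -47*(-⅓)*(-22) = (47/3)*(-22) = -1034/3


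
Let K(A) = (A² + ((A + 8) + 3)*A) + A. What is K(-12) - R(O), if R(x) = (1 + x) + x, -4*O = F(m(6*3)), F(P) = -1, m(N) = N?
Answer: 285/2 ≈ 142.50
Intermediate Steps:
O = ¼ (O = -¼*(-1) = ¼ ≈ 0.25000)
R(x) = 1 + 2*x
K(A) = A + A² + A*(11 + A) (K(A) = (A² + ((8 + A) + 3)*A) + A = (A² + (11 + A)*A) + A = (A² + A*(11 + A)) + A = A + A² + A*(11 + A))
K(-12) - R(O) = 2*(-12)*(6 - 12) - (1 + 2*(¼)) = 2*(-12)*(-6) - (1 + ½) = 144 - 1*3/2 = 144 - 3/2 = 285/2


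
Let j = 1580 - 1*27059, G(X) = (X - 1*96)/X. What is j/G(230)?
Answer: -2930085/67 ≈ -43733.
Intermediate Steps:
G(X) = (-96 + X)/X (G(X) = (X - 96)/X = (-96 + X)/X)
j = -25479 (j = 1580 - 27059 = -25479)
j/G(230) = -25479*230/(-96 + 230) = -25479/((1/230)*134) = -25479/67/115 = -25479*115/67 = -2930085/67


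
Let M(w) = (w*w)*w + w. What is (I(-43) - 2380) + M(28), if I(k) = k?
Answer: 19557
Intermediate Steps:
M(w) = w + w**3 (M(w) = w**2*w + w = w**3 + w = w + w**3)
(I(-43) - 2380) + M(28) = (-43 - 2380) + (28 + 28**3) = -2423 + (28 + 21952) = -2423 + 21980 = 19557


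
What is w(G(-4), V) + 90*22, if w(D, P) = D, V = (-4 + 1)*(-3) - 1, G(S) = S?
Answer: 1976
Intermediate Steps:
V = 8 (V = -3*(-3) - 1 = 9 - 1 = 8)
w(G(-4), V) + 90*22 = -4 + 90*22 = -4 + 1980 = 1976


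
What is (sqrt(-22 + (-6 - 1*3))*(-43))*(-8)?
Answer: 344*I*sqrt(31) ≈ 1915.3*I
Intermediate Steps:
(sqrt(-22 + (-6 - 1*3))*(-43))*(-8) = (sqrt(-22 + (-6 - 3))*(-43))*(-8) = (sqrt(-22 - 9)*(-43))*(-8) = (sqrt(-31)*(-43))*(-8) = ((I*sqrt(31))*(-43))*(-8) = -43*I*sqrt(31)*(-8) = 344*I*sqrt(31)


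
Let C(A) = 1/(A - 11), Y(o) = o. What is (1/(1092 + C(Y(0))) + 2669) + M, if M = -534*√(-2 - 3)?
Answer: 32057370/12011 - 534*I*√5 ≈ 2669.0 - 1194.1*I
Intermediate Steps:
C(A) = 1/(-11 + A)
M = -534*I*√5 ≈ -1194.1*I
(1/(1092 + C(Y(0))) + 2669) + M = (1/(1092 + 1/(-11 + 0)) + 2669) - 534*I*√5 = (1/(1092 + 1/(-11)) + 2669) - 534*I*√5 = (1/(1092 - 1/11) + 2669) - 534*I*√5 = (1/(12011/11) + 2669) - 534*I*√5 = (11/12011 + 2669) - 534*I*√5 = 32057370/12011 - 534*I*√5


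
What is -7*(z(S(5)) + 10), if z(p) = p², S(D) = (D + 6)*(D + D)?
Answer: -84770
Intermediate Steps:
S(D) = 2*D*(6 + D) (S(D) = (6 + D)*(2*D) = 2*D*(6 + D))
-7*(z(S(5)) + 10) = -7*((2*5*(6 + 5))² + 10) = -7*((2*5*11)² + 10) = -7*(110² + 10) = -7*(12100 + 10) = -7*12110 = -84770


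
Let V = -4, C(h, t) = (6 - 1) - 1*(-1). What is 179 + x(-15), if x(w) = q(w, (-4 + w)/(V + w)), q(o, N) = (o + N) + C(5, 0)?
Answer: 171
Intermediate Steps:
C(h, t) = 6 (C(h, t) = 5 + 1 = 6)
q(o, N) = 6 + N + o (q(o, N) = (o + N) + 6 = (N + o) + 6 = 6 + N + o)
x(w) = 7 + w (x(w) = 6 + (-4 + w)/(-4 + w) + w = 6 + 1 + w = 7 + w)
179 + x(-15) = 179 + (7 - 15) = 179 - 8 = 171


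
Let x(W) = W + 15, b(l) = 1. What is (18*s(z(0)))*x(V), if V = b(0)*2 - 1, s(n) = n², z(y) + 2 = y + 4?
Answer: 1152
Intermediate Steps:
z(y) = 2 + y (z(y) = -2 + (y + 4) = -2 + (4 + y) = 2 + y)
V = 1 (V = 1*2 - 1 = 2 - 1 = 1)
x(W) = 15 + W
(18*s(z(0)))*x(V) = (18*(2 + 0)²)*(15 + 1) = (18*2²)*16 = (18*4)*16 = 72*16 = 1152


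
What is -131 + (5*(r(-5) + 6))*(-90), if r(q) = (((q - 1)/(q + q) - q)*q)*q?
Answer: -65831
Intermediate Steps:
r(q) = q**2*(-q + (-1 + q)/(2*q)) (r(q) = (((-1 + q)/((2*q)) - q)*q)*q = (((-1 + q)*(1/(2*q)) - q)*q)*q = (((-1 + q)/(2*q) - q)*q)*q = ((-q + (-1 + q)/(2*q))*q)*q = (q*(-q + (-1 + q)/(2*q)))*q = q**2*(-q + (-1 + q)/(2*q)))
-131 + (5*(r(-5) + 6))*(-90) = -131 + (5*((1/2)*(-5)*(-1 - 5 - 2*(-5)**2) + 6))*(-90) = -131 + (5*((1/2)*(-5)*(-1 - 5 - 2*25) + 6))*(-90) = -131 + (5*((1/2)*(-5)*(-1 - 5 - 50) + 6))*(-90) = -131 + (5*((1/2)*(-5)*(-56) + 6))*(-90) = -131 + (5*(140 + 6))*(-90) = -131 + (5*146)*(-90) = -131 + 730*(-90) = -131 - 65700 = -65831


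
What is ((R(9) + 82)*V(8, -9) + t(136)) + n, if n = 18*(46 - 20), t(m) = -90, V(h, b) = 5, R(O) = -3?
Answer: 773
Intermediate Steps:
n = 468 (n = 18*26 = 468)
((R(9) + 82)*V(8, -9) + t(136)) + n = ((-3 + 82)*5 - 90) + 468 = (79*5 - 90) + 468 = (395 - 90) + 468 = 305 + 468 = 773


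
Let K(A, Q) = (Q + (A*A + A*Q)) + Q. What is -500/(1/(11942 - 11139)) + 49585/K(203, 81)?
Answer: -110010765/274 ≈ -4.0150e+5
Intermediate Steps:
K(A, Q) = A² + 2*Q + A*Q (K(A, Q) = (Q + (A² + A*Q)) + Q = (Q + A² + A*Q) + Q = A² + 2*Q + A*Q)
-500/(1/(11942 - 11139)) + 49585/K(203, 81) = -500/(1/(11942 - 11139)) + 49585/(203² + 2*81 + 203*81) = -500/(1/803) + 49585/(41209 + 162 + 16443) = -500/1/803 + 49585/57814 = -500*803 + 49585*(1/57814) = -401500 + 235/274 = -110010765/274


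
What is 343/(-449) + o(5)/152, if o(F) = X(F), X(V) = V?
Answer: -49891/68248 ≈ -0.73102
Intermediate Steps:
o(F) = F
343/(-449) + o(5)/152 = 343/(-449) + 5/152 = 343*(-1/449) + 5*(1/152) = -343/449 + 5/152 = -49891/68248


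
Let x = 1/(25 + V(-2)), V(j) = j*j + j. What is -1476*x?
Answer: -164/3 ≈ -54.667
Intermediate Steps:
V(j) = j + j² (V(j) = j² + j = j + j²)
x = 1/27 (x = 1/(25 - 2*(1 - 2)) = 1/(25 - 2*(-1)) = 1/(25 + 2) = 1/27 ≈ 0.037037)
-1476*x = -1476*1/27 = -164/3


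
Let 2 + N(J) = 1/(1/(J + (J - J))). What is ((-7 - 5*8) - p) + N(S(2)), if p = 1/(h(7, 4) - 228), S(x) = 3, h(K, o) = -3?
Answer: -10625/231 ≈ -45.996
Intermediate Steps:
p = -1/231 (p = 1/(-3 - 228) = 1/(-231) = -1/231 ≈ -0.0043290)
N(J) = -2 + J (N(J) = -2 + 1/(1/(J + (J - J))) = -2 + 1/(1/(J + 0)) = -2 + 1/(1/J) = -2 + J)
((-7 - 5*8) - p) + N(S(2)) = ((-7 - 5*8) - 1*(-1/231)) + (-2 + 3) = ((-7 - 40) + 1/231) + 1 = (-47 + 1/231) + 1 = -10856/231 + 1 = -10625/231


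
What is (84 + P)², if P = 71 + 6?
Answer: 25921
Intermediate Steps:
P = 77
(84 + P)² = (84 + 77)² = 161² = 25921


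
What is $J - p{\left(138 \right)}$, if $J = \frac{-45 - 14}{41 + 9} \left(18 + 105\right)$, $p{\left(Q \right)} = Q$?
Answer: $- \frac{14157}{50} \approx -283.14$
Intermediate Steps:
$J = - \frac{7257}{50}$ ($J = - \frac{59}{50} \cdot 123 = \left(-59\right) \frac{1}{50} \cdot 123 = \left(- \frac{59}{50}\right) 123 = - \frac{7257}{50} \approx -145.14$)
$J - p{\left(138 \right)} = - \frac{7257}{50} - 138 = - \frac{14157}{50}$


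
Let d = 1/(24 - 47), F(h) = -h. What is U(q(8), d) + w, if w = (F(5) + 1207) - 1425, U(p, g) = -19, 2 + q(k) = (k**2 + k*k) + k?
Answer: -242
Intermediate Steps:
q(k) = -2 + k + 2*k**2 (q(k) = -2 + ((k**2 + k*k) + k) = -2 + ((k**2 + k**2) + k) = -2 + (2*k**2 + k) = -2 + (k + 2*k**2) = -2 + k + 2*k**2)
d = -1/23 (d = 1/(-23) = -1/23 ≈ -0.043478)
w = -223 (w = (-1*5 + 1207) - 1425 = (-5 + 1207) - 1425 = 1202 - 1425 = -223)
U(q(8), d) + w = -19 - 223 = -242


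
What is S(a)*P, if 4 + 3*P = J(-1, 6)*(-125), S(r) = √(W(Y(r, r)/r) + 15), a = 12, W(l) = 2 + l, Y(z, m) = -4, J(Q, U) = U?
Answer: -3770*√6/9 ≈ -1026.1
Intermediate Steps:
S(r) = √(17 - 4/r) (S(r) = √((2 - 4/r) + 15) = √(17 - 4/r))
P = -754/3 (P = -4/3 + (6*(-125))/3 = -4/3 + (⅓)*(-750) = -4/3 - 250 = -754/3 ≈ -251.33)
S(a)*P = √(17 - 4/12)*(-754/3) = √(17 - 4*1/12)*(-754/3) = √(17 - ⅓)*(-754/3) = √(50/3)*(-754/3) = (5*√6/3)*(-754/3) = -3770*√6/9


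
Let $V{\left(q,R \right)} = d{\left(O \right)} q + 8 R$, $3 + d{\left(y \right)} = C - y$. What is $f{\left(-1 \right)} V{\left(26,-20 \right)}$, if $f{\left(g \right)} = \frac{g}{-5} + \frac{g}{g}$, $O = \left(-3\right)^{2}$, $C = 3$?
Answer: $- \frac{2364}{5} \approx -472.8$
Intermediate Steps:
$O = 9$
$d{\left(y \right)} = - y$ ($d{\left(y \right)} = -3 - \left(-3 + y\right) = - y$)
$V{\left(q,R \right)} = - 9 q + 8 R$ ($V{\left(q,R \right)} = \left(-1\right) 9 q + 8 R = - 9 q + 8 R$)
$f{\left(g \right)} = 1 - \frac{g}{5}$ ($f{\left(g \right)} = g \left(- \frac{1}{5}\right) + 1 = - \frac{g}{5} + 1 = 1 - \frac{g}{5}$)
$f{\left(-1 \right)} V{\left(26,-20 \right)} = \left(1 - - \frac{1}{5}\right) \left(\left(-9\right) 26 + 8 \left(-20\right)\right) = \left(1 + \frac{1}{5}\right) \left(-234 - 160\right) = \frac{6}{5} \left(-394\right) = - \frac{2364}{5}$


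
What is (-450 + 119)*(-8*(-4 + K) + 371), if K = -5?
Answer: -146633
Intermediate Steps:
(-450 + 119)*(-8*(-4 + K) + 371) = (-450 + 119)*(-8*(-4 - 5) + 371) = -331*(-8*(-9) + 371) = -331*(72 + 371) = -331*443 = -146633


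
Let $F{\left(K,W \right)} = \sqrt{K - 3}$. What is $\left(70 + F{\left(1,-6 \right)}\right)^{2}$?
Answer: $\left(70 + i \sqrt{2}\right)^{2} \approx 4898.0 + 197.99 i$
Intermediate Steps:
$F{\left(K,W \right)} = \sqrt{-3 + K}$
$\left(70 + F{\left(1,-6 \right)}\right)^{2} = \left(70 + \sqrt{-3 + 1}\right)^{2} = \left(70 + \sqrt{-2}\right)^{2} = \left(70 + i \sqrt{2}\right)^{2}$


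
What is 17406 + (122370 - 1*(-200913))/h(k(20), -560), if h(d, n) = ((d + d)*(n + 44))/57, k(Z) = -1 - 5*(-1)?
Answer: 17808279/1376 ≈ 12942.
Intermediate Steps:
k(Z) = 4 (k(Z) = -1 + 5 = 4)
h(d, n) = 2*d*(44 + n)/57 (h(d, n) = ((2*d)*(44 + n))*(1/57) = (2*d*(44 + n))*(1/57) = 2*d*(44 + n)/57)
17406 + (122370 - 1*(-200913))/h(k(20), -560) = 17406 + (122370 - 1*(-200913))/(((2/57)*4*(44 - 560))) = 17406 + (122370 + 200913)/(((2/57)*4*(-516))) = 17406 + 323283/(-1376/19) = 17406 + 323283*(-19/1376) = 17406 - 6142377/1376 = 17808279/1376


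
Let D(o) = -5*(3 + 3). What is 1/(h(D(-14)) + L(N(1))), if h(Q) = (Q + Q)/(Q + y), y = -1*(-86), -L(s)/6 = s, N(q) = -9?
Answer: 14/741 ≈ 0.018893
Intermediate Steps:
D(o) = -30 (D(o) = -5*6 = -30)
L(s) = -6*s
y = 86
h(Q) = 2*Q/(86 + Q) (h(Q) = (Q + Q)/(Q + 86) = (2*Q)/(86 + Q) = 2*Q/(86 + Q))
1/(h(D(-14)) + L(N(1))) = 1/(2*(-30)/(86 - 30) - 6*(-9)) = 1/(2*(-30)/56 + 54) = 1/(2*(-30)*(1/56) + 54) = 1/(-15/14 + 54) = 1/(741/14) = 14/741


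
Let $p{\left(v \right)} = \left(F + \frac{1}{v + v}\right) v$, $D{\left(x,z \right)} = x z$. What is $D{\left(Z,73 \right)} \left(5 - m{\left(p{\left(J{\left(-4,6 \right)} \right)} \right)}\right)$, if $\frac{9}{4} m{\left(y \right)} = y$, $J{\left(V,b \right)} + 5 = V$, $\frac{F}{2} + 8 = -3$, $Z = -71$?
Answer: $\frac{3882067}{9} \approx 4.3134 \cdot 10^{5}$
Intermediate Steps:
$F = -22$ ($F = -16 + 2 \left(-3\right) = -16 - 6 = -22$)
$J{\left(V,b \right)} = -5 + V$
$p{\left(v \right)} = v \left(-22 + \frac{1}{2 v}\right)$ ($p{\left(v \right)} = \left(-22 + \frac{1}{v + v}\right) v = \left(-22 + \frac{1}{2 v}\right) v = v \left(-22 + \frac{1}{2 v}\right)$)
$m{\left(y \right)} = \frac{4 y}{9}$
$D{\left(Z,73 \right)} \left(5 - m{\left(p{\left(J{\left(-4,6 \right)} \right)} \right)}\right) = \left(-71\right) 73 \left(5 - \frac{4 \left(\frac{1}{2} - 22 \left(-5 - 4\right)\right)}{9}\right) = - 5183 \left(5 - \frac{4 \left(\frac{1}{2} - -198\right)}{9}\right) = - 5183 \left(5 - \frac{4 \left(\frac{1}{2} + 198\right)}{9}\right) = - 5183 \left(5 - \frac{4}{9} \cdot \frac{397}{2}\right) = - 5183 \left(5 - \frac{794}{9}\right) = \left(-5183\right) \left(- \frac{749}{9}\right) = \frac{3882067}{9}$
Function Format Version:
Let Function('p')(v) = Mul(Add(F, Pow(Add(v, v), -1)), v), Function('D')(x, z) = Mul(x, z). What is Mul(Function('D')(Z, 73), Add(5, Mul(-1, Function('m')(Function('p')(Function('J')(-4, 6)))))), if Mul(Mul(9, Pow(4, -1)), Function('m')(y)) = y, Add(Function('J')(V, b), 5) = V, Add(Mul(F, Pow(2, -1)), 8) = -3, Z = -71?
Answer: Rational(3882067, 9) ≈ 4.3134e+5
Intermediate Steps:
F = -22 (F = Add(-16, Mul(2, -3)) = Add(-16, -6) = -22)
Function('J')(V, b) = Add(-5, V)
Function('p')(v) = Mul(v, Add(-22, Mul(Rational(1, 2), Pow(v, -1)))) (Function('p')(v) = Mul(Add(-22, Pow(Add(v, v), -1)), v) = Mul(Add(-22, Pow(Mul(2, v), -1)), v) = Mul(Add(-22, Mul(Rational(1, 2), Pow(v, -1))), v) = Mul(v, Add(-22, Mul(Rational(1, 2), Pow(v, -1)))))
Function('m')(y) = Mul(Rational(4, 9), y)
Mul(Function('D')(Z, 73), Add(5, Mul(-1, Function('m')(Function('p')(Function('J')(-4, 6)))))) = Mul(Mul(-71, 73), Add(5, Mul(-1, Mul(Rational(4, 9), Add(Rational(1, 2), Mul(-22, Add(-5, -4))))))) = Mul(-5183, Add(5, Mul(-1, Mul(Rational(4, 9), Add(Rational(1, 2), Mul(-22, -9)))))) = Mul(-5183, Add(5, Mul(-1, Mul(Rational(4, 9), Add(Rational(1, 2), 198))))) = Mul(-5183, Add(5, Mul(-1, Mul(Rational(4, 9), Rational(397, 2))))) = Mul(-5183, Add(5, Mul(-1, Rational(794, 9)))) = Mul(-5183, Add(5, Rational(-794, 9))) = Mul(-5183, Rational(-749, 9)) = Rational(3882067, 9)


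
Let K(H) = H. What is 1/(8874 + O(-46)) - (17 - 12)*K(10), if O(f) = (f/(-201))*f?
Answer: -89077699/1781558 ≈ -50.000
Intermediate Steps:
O(f) = -f²/201 (O(f) = (f*(-1/201))*f = (-f/201)*f = -f²/201)
1/(8874 + O(-46)) - (17 - 12)*K(10) = 1/(8874 - 1/201*(-46)²) - (17 - 12)*10 = 1/(8874 - 1/201*2116) - 5*10 = 1/(8874 - 2116/201) - 1*50 = 1/(1781558/201) - 50 = 201/1781558 - 50 = -89077699/1781558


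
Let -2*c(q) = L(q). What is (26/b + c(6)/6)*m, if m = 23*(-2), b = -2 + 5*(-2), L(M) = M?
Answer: 368/3 ≈ 122.67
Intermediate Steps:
b = -12 (b = -2 - 10 = -12)
c(q) = -q/2
m = -46
(26/b + c(6)/6)*m = (26/(-12) - ½*6/6)*(-46) = (26*(-1/12) - 3*⅙)*(-46) = (-13/6 - ½)*(-46) = -8/3*(-46) = 368/3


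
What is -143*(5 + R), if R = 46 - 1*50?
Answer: -143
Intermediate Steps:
R = -4 (R = 46 - 50 = -4)
-143*(5 + R) = -143*(5 - 4) = -143*1 = -143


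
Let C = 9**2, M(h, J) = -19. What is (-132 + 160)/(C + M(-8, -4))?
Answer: 14/31 ≈ 0.45161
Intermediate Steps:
C = 81
(-132 + 160)/(C + M(-8, -4)) = (-132 + 160)/(81 - 19) = 28/62 = 28*(1/62) = 14/31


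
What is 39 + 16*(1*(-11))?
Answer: -137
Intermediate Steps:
39 + 16*(1*(-11)) = 39 + 16*(-11) = 39 - 176 = -137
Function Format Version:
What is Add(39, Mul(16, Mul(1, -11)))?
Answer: -137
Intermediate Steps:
Add(39, Mul(16, Mul(1, -11))) = Add(39, Mul(16, -11)) = Add(39, -176) = -137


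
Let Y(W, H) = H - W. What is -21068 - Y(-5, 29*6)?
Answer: -21247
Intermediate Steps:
-21068 - Y(-5, 29*6) = -21068 - (29*6 - 1*(-5)) = -21068 - (174 + 5) = -21068 - 1*179 = -21068 - 179 = -21247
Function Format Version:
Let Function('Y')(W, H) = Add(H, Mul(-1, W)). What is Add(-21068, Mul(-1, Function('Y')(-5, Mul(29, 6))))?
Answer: -21247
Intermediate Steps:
Add(-21068, Mul(-1, Function('Y')(-5, Mul(29, 6)))) = Add(-21068, Mul(-1, Add(Mul(29, 6), Mul(-1, -5)))) = Add(-21068, Mul(-1, Add(174, 5))) = Add(-21068, Mul(-1, 179)) = Add(-21068, -179) = -21247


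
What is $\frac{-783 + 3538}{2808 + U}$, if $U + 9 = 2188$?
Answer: $\frac{2755}{4987} \approx 0.55244$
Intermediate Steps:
$U = 2179$ ($U = -9 + 2188 = 2179$)
$\frac{-783 + 3538}{2808 + U} = \frac{-783 + 3538}{2808 + 2179} = \frac{2755}{4987}$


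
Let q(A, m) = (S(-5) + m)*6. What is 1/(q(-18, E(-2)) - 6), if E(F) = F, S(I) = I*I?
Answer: 1/132 ≈ 0.0075758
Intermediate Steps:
S(I) = I²
q(A, m) = 150 + 6*m (q(A, m) = ((-5)² + m)*6 = (25 + m)*6 = 150 + 6*m)
1/(q(-18, E(-2)) - 6) = 1/((150 + 6*(-2)) - 6) = 1/((150 - 12) - 6) = 1/(138 - 6) = 1/132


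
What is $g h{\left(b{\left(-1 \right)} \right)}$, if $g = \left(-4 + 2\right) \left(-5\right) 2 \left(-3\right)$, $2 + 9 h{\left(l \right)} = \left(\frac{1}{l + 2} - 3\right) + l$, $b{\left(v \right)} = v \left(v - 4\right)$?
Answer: $- \frac{20}{21} \approx -0.95238$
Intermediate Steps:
$b{\left(v \right)} = v \left(-4 + v\right)$
$h{\left(l \right)} = - \frac{5}{9} + \frac{l}{9} + \frac{1}{9 \left(2 + l\right)}$ ($h{\left(l \right)} = - \frac{2}{9} + \frac{\left(\frac{1}{l + 2} - 3\right) + l}{9} = - \frac{2}{9} + \frac{\left(\frac{1}{2 + l} - 3\right) + l}{9} = - \frac{2}{9} + \frac{\left(-3 + \frac{1}{2 + l}\right) + l}{9} = - \frac{2}{9} + \frac{-3 + l + \frac{1}{2 + l}}{9} = - \frac{2}{9} + \left(- \frac{1}{3} + \frac{l}{9} + \frac{1}{9 \left(2 + l\right)}\right) = - \frac{5}{9} + \frac{l}{9} + \frac{1}{9 \left(2 + l\right)}$)
$g = -60$ ($g = \left(-2\right) \left(-5\right) 2 \left(-3\right) = 10 \cdot 2 \left(-3\right) = 20 \left(-3\right) = -60$)
$g h{\left(b{\left(-1 \right)} \right)} = - 60 \frac{-9 + \left(- (-4 - 1)\right)^{2} - 3 \left(- (-4 - 1)\right)}{9 \left(2 - \left(-4 - 1\right)\right)} = - 60 \frac{-9 + \left(\left(-1\right) \left(-5\right)\right)^{2} - 3 \left(\left(-1\right) \left(-5\right)\right)}{9 \left(2 - -5\right)} = - 60 \frac{-9 + 5^{2} - 15}{9 \left(2 + 5\right)} = - 60 \frac{-9 + 25 - 15}{9 \cdot 7} = - 60 \cdot \frac{1}{9} \cdot \frac{1}{7} \cdot 1 = \left(-60\right) \frac{1}{63} = - \frac{20}{21}$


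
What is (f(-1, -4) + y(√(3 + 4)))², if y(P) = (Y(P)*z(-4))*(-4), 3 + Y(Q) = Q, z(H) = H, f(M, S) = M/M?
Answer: 4001 - 1504*√7 ≈ 21.790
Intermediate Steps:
f(M, S) = 1
Y(Q) = -3 + Q
y(P) = -48 + 16*P (y(P) = ((-3 + P)*(-4))*(-4) = (12 - 4*P)*(-4) = -48 + 16*P)
(f(-1, -4) + y(√(3 + 4)))² = (1 + (-48 + 16*√(3 + 4)))² = (1 + (-48 + 16*√7))² = (-47 + 16*√7)²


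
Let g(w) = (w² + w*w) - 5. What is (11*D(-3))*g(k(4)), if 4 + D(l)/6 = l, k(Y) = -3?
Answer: -6006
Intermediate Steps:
D(l) = -24 + 6*l
g(w) = -5 + 2*w² (g(w) = (w² + w²) - 5 = 2*w² - 5 = -5 + 2*w²)
(11*D(-3))*g(k(4)) = (11*(-24 + 6*(-3)))*(-5 + 2*(-3)²) = (11*(-24 - 18))*(-5 + 2*9) = (11*(-42))*(-5 + 18) = -462*13 = -6006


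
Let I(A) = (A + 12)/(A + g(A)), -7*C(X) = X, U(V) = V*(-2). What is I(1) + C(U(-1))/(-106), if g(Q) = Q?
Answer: 4825/742 ≈ 6.5027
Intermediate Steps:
U(V) = -2*V
C(X) = -X/7
I(A) = (12 + A)/(2*A) (I(A) = (A + 12)/(A + A) = (12 + A)/((2*A)) = (12 + A)*(1/(2*A)) = (12 + A)/(2*A))
I(1) + C(U(-1))/(-106) = (½)*(12 + 1)/1 + (-(-2)*(-1)/7)/(-106) = (½)*1*13 - (-1)*2/742 = 13/2 - 1/106*(-2/7) = 13/2 + 1/371 = 4825/742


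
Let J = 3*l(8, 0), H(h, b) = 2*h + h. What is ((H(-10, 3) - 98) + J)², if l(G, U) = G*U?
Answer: 16384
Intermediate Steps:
H(h, b) = 3*h
J = 0 (J = 3*(8*0) = 3*0 = 0)
((H(-10, 3) - 98) + J)² = ((3*(-10) - 98) + 0)² = ((-30 - 98) + 0)² = (-128 + 0)² = (-128)² = 16384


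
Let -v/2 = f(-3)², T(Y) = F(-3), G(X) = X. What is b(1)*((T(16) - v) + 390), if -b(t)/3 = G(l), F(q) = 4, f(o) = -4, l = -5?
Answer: 6390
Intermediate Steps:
T(Y) = 4
v = -32 (v = -2*(-4)² = -2*16 = -32)
b(t) = 15 (b(t) = -3*(-5) = 15)
b(1)*((T(16) - v) + 390) = 15*((4 - 1*(-32)) + 390) = 15*((4 + 32) + 390) = 15*(36 + 390) = 15*426 = 6390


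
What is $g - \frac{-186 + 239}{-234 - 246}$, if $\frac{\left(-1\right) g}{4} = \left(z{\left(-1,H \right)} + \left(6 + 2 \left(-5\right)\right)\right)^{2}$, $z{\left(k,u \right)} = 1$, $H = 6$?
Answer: $- \frac{17227}{480} \approx -35.89$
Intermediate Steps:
$g = -36$ ($g = - 4 \left(1 + \left(6 + 2 \left(-5\right)\right)\right)^{2} = - 4 \left(1 + \left(6 - 10\right)\right)^{2} = - 4 \left(1 - 4\right)^{2} = - 4 \left(-3\right)^{2} = \left(-4\right) 9 = -36$)
$g - \frac{-186 + 239}{-234 - 246} = -36 - \frac{-186 + 239}{-234 - 246} = -36 - \frac{53}{-480} = -36 - 53 \left(- \frac{1}{480}\right) = -36 - - \frac{53}{480} = -36 + \frac{53}{480} = - \frac{17227}{480}$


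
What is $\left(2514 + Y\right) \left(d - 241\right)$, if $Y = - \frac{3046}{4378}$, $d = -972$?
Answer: $- \frac{6673468699}{2189} \approx -3.0486 \cdot 10^{6}$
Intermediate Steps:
$Y = - \frac{1523}{2189}$ ($Y = \left(-3046\right) \frac{1}{4378} = - \frac{1523}{2189} \approx -0.69575$)
$\left(2514 + Y\right) \left(d - 241\right) = \left(2514 - \frac{1523}{2189}\right) \left(-972 - 241\right) = \frac{5501623}{2189} \left(-1213\right) = - \frac{6673468699}{2189}$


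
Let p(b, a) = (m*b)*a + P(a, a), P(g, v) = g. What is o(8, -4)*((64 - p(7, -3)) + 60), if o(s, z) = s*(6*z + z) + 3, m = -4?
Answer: -9503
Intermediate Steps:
o(s, z) = 3 + 7*s*z (o(s, z) = s*(7*z) + 3 = 7*s*z + 3 = 3 + 7*s*z)
p(b, a) = a - 4*a*b (p(b, a) = (-4*b)*a + a = -4*a*b + a = a - 4*a*b)
o(8, -4)*((64 - p(7, -3)) + 60) = (3 + 7*8*(-4))*((64 - (-3)*(1 - 4*7)) + 60) = (3 - 224)*((64 - (-3)*(1 - 28)) + 60) = -221*((64 - (-3)*(-27)) + 60) = -221*((64 - 1*81) + 60) = -221*((64 - 81) + 60) = -221*(-17 + 60) = -221*43 = -9503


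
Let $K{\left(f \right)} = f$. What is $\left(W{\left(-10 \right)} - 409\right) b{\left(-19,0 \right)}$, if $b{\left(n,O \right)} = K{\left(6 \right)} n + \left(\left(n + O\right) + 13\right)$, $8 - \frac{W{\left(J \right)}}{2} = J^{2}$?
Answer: $71160$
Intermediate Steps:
$W{\left(J \right)} = 16 - 2 J^{2}$
$b{\left(n,O \right)} = 13 + O + 7 n$ ($b{\left(n,O \right)} = 6 n + \left(\left(n + O\right) + 13\right) = 6 n + \left(\left(O + n\right) + 13\right) = 6 n + \left(13 + O + n\right) = 13 + O + 7 n$)
$\left(W{\left(-10 \right)} - 409\right) b{\left(-19,0 \right)} = \left(\left(16 - 2 \left(-10\right)^{2}\right) - 409\right) \left(13 + 0 + 7 \left(-19\right)\right) = \left(\left(16 - 200\right) - 409\right) \left(13 + 0 - 133\right) = \left(\left(16 - 200\right) - 409\right) \left(-120\right) = \left(-184 - 409\right) \left(-120\right) = \left(-593\right) \left(-120\right) = 71160$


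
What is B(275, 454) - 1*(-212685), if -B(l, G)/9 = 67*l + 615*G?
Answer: -2466030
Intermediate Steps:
B(l, G) = -5535*G - 603*l (B(l, G) = -9*(67*l + 615*G) = -5535*G - 603*l)
B(275, 454) - 1*(-212685) = (-5535*454 - 603*275) - 1*(-212685) = (-2512890 - 165825) + 212685 = -2678715 + 212685 = -2466030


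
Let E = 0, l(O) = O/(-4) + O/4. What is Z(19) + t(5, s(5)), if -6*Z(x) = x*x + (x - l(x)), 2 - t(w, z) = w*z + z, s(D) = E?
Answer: -184/3 ≈ -61.333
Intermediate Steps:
l(O) = 0 (l(O) = O*(-1/4) + O*(1/4) = -O/4 + O/4 = 0)
s(D) = 0
t(w, z) = 2 - z - w*z (t(w, z) = 2 - (w*z + z) = 2 - (z + w*z) = 2 + (-z - w*z) = 2 - z - w*z)
Z(x) = -x/6 - x**2/6 (Z(x) = -(x*x + (x - 1*0))/6 = -(x**2 + (x + 0))/6 = -(x**2 + x)/6 = -(x + x**2)/6 = -x/6 - x**2/6)
Z(19) + t(5, s(5)) = (1/6)*19*(-1 - 1*19) + (2 - 1*0 - 1*5*0) = (1/6)*19*(-1 - 19) + (2 + 0 + 0) = (1/6)*19*(-20) + 2 = -190/3 + 2 = -184/3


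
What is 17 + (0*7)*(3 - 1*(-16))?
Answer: 17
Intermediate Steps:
17 + (0*7)*(3 - 1*(-16)) = 17 + 0*(3 + 16) = 17 + 0*19 = 17 + 0 = 17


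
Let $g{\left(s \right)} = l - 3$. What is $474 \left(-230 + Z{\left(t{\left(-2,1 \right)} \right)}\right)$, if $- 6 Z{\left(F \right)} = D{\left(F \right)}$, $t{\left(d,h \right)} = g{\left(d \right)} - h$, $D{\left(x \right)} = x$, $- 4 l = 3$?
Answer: $- \frac{434579}{4} \approx -1.0864 \cdot 10^{5}$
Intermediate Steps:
$l = - \frac{3}{4}$ ($l = \left(- \frac{1}{4}\right) 3 = - \frac{3}{4} \approx -0.75$)
$g{\left(s \right)} = - \frac{15}{4}$ ($g{\left(s \right)} = - \frac{3}{4} - 3 = - \frac{15}{4}$)
$t{\left(d,h \right)} = - \frac{15}{4} - h$
$Z{\left(F \right)} = - \frac{F}{6}$
$474 \left(-230 + Z{\left(t{\left(-2,1 \right)} \right)}\right) = 474 \left(-230 - \frac{- \frac{15}{4} - 1}{6}\right) = 474 \left(-230 - - \frac{19}{24}\right) = 474 \left(-230 + \frac{19}{24}\right) = 474 \left(- \frac{5501}{24}\right) = - \frac{434579}{4}$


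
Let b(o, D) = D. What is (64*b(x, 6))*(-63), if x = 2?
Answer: -24192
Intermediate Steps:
(64*b(x, 6))*(-63) = (64*6)*(-63) = 384*(-63) = -24192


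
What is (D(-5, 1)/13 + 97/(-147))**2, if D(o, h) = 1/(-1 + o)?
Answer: 734449/1623076 ≈ 0.45250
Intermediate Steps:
(D(-5, 1)/13 + 97/(-147))**2 = (1/(-1 - 5*13) + 97/(-147))**2 = ((1/13)/(-6) + 97*(-1/147))**2 = (-1/6*1/13 - 97/147)**2 = (-1/78 - 97/147)**2 = (-857/1274)**2 = 734449/1623076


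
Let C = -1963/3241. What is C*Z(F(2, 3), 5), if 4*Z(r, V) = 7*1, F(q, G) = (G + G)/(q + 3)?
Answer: -1963/1852 ≈ -1.0599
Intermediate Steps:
F(q, G) = 2*G/(3 + q) (F(q, G) = (2*G)/(3 + q) = 2*G/(3 + q))
Z(r, V) = 7/4 (Z(r, V) = (7*1)/4 = (¼)*7 = 7/4)
C = -1963/3241 (C = -1963*1/3241 = -1963/3241 ≈ -0.60568)
C*Z(F(2, 3), 5) = -1963/3241*7/4 = -1963/1852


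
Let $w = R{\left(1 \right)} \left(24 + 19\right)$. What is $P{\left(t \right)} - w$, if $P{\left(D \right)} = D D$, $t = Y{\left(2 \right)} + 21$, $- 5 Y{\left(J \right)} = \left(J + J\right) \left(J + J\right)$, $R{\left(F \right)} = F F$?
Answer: $\frac{6846}{25} \approx 273.84$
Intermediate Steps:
$R{\left(F \right)} = F^{2}$
$Y{\left(J \right)} = - \frac{4 J^{2}}{5}$ ($Y{\left(J \right)} = - \frac{\left(J + J\right) \left(J + J\right)}{5} = - \frac{2 J 2 J}{5} = - \frac{4 J^{2}}{5}$)
$w = 43$ ($w = 1^{2} \left(24 + 19\right) = 1 \cdot 43 = 43$)
$t = \frac{89}{5}$ ($t = - \frac{4 \cdot 2^{2}}{5} + 21 = \left(- \frac{4}{5}\right) 4 + 21 = - \frac{16}{5} + 21 = \frac{89}{5} \approx 17.8$)
$P{\left(D \right)} = D^{2}$
$P{\left(t \right)} - w = \left(\frac{89}{5}\right)^{2} - 43 = \frac{7921}{25} - 43 = \frac{6846}{25}$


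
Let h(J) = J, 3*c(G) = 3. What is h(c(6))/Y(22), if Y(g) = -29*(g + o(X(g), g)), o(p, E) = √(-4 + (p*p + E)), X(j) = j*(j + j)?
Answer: 11/13580091 - √937042/27160182 ≈ -3.4831e-5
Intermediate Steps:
c(G) = 1 (c(G) = (⅓)*3 = 1)
X(j) = 2*j² (X(j) = j*(2*j) = 2*j²)
o(p, E) = √(-4 + E + p²) (o(p, E) = √(-4 + (p² + E)) = √(-4 + (E + p²)) = √(-4 + E + p²))
Y(g) = -29*g - 29*√(-4 + g + 4*g⁴) (Y(g) = -29*(g + √(-4 + g + (2*g²)²)) = -29*(g + √(-4 + g + 4*g⁴)) = -29*g - 29*√(-4 + g + 4*g⁴))
h(c(6))/Y(22) = 1/(-29*22 - 29*√(-4 + 22 + 4*22⁴)) = 1/(-638 - 29*√(-4 + 22 + 4*234256)) = 1/(-638 - 29*√(-4 + 22 + 937024)) = 1/(-638 - 29*√937042)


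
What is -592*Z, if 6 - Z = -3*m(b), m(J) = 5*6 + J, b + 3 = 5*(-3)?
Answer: -24864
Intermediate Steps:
b = -18 (b = -3 + 5*(-3) = -3 - 15 = -18)
m(J) = 30 + J
Z = 42 (Z = 6 - (-3)*(30 - 18) = 6 - (-3)*12 = 6 - 1*(-36) = 6 + 36 = 42)
-592*Z = -592*42 = -24864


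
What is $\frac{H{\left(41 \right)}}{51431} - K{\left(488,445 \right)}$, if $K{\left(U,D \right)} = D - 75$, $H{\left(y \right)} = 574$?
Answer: $- \frac{19028896}{51431} \approx -369.99$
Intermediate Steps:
$K{\left(U,D \right)} = -75 + D$ ($K{\left(U,D \right)} = D - 75 = -75 + D$)
$\frac{H{\left(41 \right)}}{51431} - K{\left(488,445 \right)} = \frac{574}{51431} - \left(-75 + 445\right) = 574 \cdot \frac{1}{51431} - 370 = \frac{574}{51431} - 370 = - \frac{19028896}{51431}$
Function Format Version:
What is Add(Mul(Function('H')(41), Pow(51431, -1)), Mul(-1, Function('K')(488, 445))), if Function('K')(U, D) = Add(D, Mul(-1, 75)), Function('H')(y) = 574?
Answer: Rational(-19028896, 51431) ≈ -369.99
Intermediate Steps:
Function('K')(U, D) = Add(-75, D) (Function('K')(U, D) = Add(D, -75) = Add(-75, D))
Add(Mul(Function('H')(41), Pow(51431, -1)), Mul(-1, Function('K')(488, 445))) = Add(Mul(574, Pow(51431, -1)), Mul(-1, Add(-75, 445))) = Add(Mul(574, Rational(1, 51431)), Mul(-1, 370)) = Add(Rational(574, 51431), -370) = Rational(-19028896, 51431)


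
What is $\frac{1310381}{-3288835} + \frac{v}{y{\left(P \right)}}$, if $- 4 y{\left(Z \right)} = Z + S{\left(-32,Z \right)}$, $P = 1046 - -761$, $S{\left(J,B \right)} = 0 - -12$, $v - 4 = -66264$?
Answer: $\frac{869289245361}{5982390865} \approx 145.31$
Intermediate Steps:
$v = -66260$ ($v = 4 - 66264 = -66260$)
$S{\left(J,B \right)} = 12$ ($S{\left(J,B \right)} = 0 + 12 = 12$)
$P = 1807$ ($P = 1046 + 761 = 1807$)
$y{\left(Z \right)} = -3 - \frac{Z}{4}$ ($y{\left(Z \right)} = - \frac{Z + 12}{4} = - \frac{12 + Z}{4} = -3 - \frac{Z}{4}$)
$\frac{1310381}{-3288835} + \frac{v}{y{\left(P \right)}} = \frac{1310381}{-3288835} - \frac{66260}{-3 - \frac{1807}{4}} = 1310381 \left(- \frac{1}{3288835}\right) - \frac{66260}{-3 - \frac{1807}{4}} = - \frac{1310381}{3288835} - \frac{66260}{- \frac{1819}{4}} = - \frac{1310381}{3288835} - - \frac{265040}{1819} = - \frac{1310381}{3288835} + \frac{265040}{1819} = \frac{869289245361}{5982390865}$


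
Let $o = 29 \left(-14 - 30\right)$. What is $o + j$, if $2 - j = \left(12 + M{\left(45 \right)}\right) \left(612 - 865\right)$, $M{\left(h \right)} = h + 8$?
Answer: $15171$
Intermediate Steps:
$M{\left(h \right)} = 8 + h$
$j = 16447$ ($j = 2 - \left(12 + \left(8 + 45\right)\right) \left(612 - 865\right) = 2 - \left(12 + 53\right) \left(-253\right) = 2 - 65 \left(-253\right) = 2 - -16445 = 2 + 16445 = 16447$)
$o = -1276$ ($o = 29 \left(-44\right) = -1276$)
$o + j = -1276 + 16447 = 15171$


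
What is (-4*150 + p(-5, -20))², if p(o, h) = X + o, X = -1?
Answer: 367236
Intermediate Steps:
p(o, h) = -1 + o
(-4*150 + p(-5, -20))² = (-4*150 + (-1 - 5))² = (-600 - 6)² = (-606)² = 367236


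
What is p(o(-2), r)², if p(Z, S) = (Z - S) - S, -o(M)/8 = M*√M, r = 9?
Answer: -188 - 576*I*√2 ≈ -188.0 - 814.59*I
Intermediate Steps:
o(M) = -8*M^(3/2) (o(M) = -8*M*√M = -8*M^(3/2))
p(Z, S) = Z - 2*S
p(o(-2), r)² = (-(-16)*I*√2 - 2*9)² = (-(-16)*I*√2 - 18)² = (16*I*√2 - 18)² = (-18 + 16*I*√2)²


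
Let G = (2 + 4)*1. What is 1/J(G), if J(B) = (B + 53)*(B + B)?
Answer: 1/708 ≈ 0.0014124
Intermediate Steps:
G = 6 (G = 6*1 = 6)
J(B) = 2*B*(53 + B) (J(B) = (53 + B)*(2*B) = 2*B*(53 + B))
1/J(G) = 1/(2*6*(53 + 6)) = 1/(2*6*59) = 1/708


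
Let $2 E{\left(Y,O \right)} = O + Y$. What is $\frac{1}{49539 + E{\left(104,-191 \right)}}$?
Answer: $\frac{2}{98991} \approx 2.0204 \cdot 10^{-5}$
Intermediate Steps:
$E{\left(Y,O \right)} = \frac{O}{2} + \frac{Y}{2}$ ($E{\left(Y,O \right)} = \frac{O + Y}{2} = \frac{O}{2} + \frac{Y}{2}$)
$\frac{1}{49539 + E{\left(104,-191 \right)}} = \frac{1}{49539 + \left(\frac{1}{2} \left(-191\right) + \frac{1}{2} \cdot 104\right)} = \frac{1}{49539 + \left(- \frac{191}{2} + 52\right)} = \frac{1}{49539 - \frac{87}{2}} = \frac{1}{\frac{98991}{2}} = \frac{2}{98991}$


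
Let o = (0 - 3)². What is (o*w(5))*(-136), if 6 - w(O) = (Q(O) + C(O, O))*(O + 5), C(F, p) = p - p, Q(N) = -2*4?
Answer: -105264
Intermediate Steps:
Q(N) = -8
C(F, p) = 0
w(O) = 46 + 8*O (w(O) = 6 - (-8 + 0)*(O + 5) = 6 - (-8)*(5 + O) = 6 - (-40 - 8*O) = 6 + (40 + 8*O) = 46 + 8*O)
o = 9 (o = (-3)² = 9)
(o*w(5))*(-136) = (9*(46 + 8*5))*(-136) = (9*(46 + 40))*(-136) = (9*86)*(-136) = 774*(-136) = -105264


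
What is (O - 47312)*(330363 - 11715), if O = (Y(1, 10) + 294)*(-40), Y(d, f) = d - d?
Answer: -18823174656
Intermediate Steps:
Y(d, f) = 0
O = -11760 (O = (0 + 294)*(-40) = 294*(-40) = -11760)
(O - 47312)*(330363 - 11715) = (-11760 - 47312)*(330363 - 11715) = -59072*318648 = -18823174656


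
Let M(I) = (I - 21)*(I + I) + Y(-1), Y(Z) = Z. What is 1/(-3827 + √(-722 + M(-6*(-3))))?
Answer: -3827/14646760 - I*√831/14646760 ≈ -0.00026129 - 1.9682e-6*I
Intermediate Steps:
M(I) = -1 + 2*I*(-21 + I) (M(I) = (I - 21)*(I + I) - 1 = (-21 + I)*(2*I) - 1 = 2*I*(-21 + I) - 1 = -1 + 2*I*(-21 + I))
1/(-3827 + √(-722 + M(-6*(-3)))) = 1/(-3827 + √(-722 + (-1 - (-252)*(-3) + 2*(-6*(-3))²))) = 1/(-3827 + √(-722 + (-1 - 42*18 + 2*18²))) = 1/(-3827 + √(-722 + (-1 - 756 + 2*324))) = 1/(-3827 + √(-722 + (-1 - 756 + 648))) = 1/(-3827 + √(-722 - 109)) = 1/(-3827 + √(-831)) = 1/(-3827 + I*√831)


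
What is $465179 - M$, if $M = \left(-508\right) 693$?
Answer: $817223$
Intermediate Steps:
$M = -352044$
$465179 - M = 465179 - -352044 = 465179 + 352044 = 817223$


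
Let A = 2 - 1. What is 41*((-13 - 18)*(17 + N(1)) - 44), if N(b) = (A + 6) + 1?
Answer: -33579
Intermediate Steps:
A = 1
N(b) = 8 (N(b) = (1 + 6) + 1 = 7 + 1 = 8)
41*((-13 - 18)*(17 + N(1)) - 44) = 41*((-13 - 18)*(17 + 8) - 44) = 41*(-31*25 - 44) = 41*(-775 - 44) = 41*(-819) = -33579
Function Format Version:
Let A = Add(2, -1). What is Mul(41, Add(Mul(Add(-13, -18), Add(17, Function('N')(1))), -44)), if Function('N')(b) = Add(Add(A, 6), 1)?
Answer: -33579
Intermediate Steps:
A = 1
Function('N')(b) = 8 (Function('N')(b) = Add(Add(1, 6), 1) = Add(7, 1) = 8)
Mul(41, Add(Mul(Add(-13, -18), Add(17, Function('N')(1))), -44)) = Mul(41, Add(Mul(Add(-13, -18), Add(17, 8)), -44)) = Mul(41, Add(Mul(-31, 25), -44)) = Mul(41, Add(-775, -44)) = Mul(41, -819) = -33579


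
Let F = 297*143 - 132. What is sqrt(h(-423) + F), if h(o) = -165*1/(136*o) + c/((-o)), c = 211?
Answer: sqrt(3892259551094)/9588 ≈ 205.77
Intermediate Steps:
h(o) = -28861/(136*o) (h(o) = -165*1/(136*o) + 211/((-o)) = -165/(136*o) + 211*(-1/o) = -165/(136*o) - 211/o = -28861/(136*o))
F = 42339 (F = 42471 - 132 = 42339)
sqrt(h(-423) + F) = sqrt(-28861/136/(-423) + 42339) = sqrt(-28861/136*(-1/423) + 42339) = sqrt(28861/57528 + 42339) = sqrt(2435706853/57528) = sqrt(3892259551094)/9588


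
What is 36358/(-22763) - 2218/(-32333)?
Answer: -1125074880/735996079 ≈ -1.5286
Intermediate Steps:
36358/(-22763) - 2218/(-32333) = 36358*(-1/22763) - 2218*(-1/32333) = -36358/22763 + 2218/32333 = -1125074880/735996079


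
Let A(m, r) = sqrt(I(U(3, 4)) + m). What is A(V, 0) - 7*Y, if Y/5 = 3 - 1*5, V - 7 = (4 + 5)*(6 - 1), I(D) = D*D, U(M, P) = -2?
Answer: 70 + 2*sqrt(14) ≈ 77.483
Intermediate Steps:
I(D) = D**2
V = 52 (V = 7 + (4 + 5)*(6 - 1) = 7 + 9*5 = 7 + 45 = 52)
A(m, r) = sqrt(4 + m) (A(m, r) = sqrt((-2)**2 + m) = sqrt(4 + m))
Y = -10 (Y = 5*(3 - 1*5) = 5*(3 - 5) = 5*(-2) = -10)
A(V, 0) - 7*Y = sqrt(4 + 52) - 7*(-10) = sqrt(56) + 70 = 2*sqrt(14) + 70 = 70 + 2*sqrt(14)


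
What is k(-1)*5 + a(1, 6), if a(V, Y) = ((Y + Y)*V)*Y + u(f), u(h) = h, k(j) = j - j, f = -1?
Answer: 71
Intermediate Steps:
k(j) = 0
a(V, Y) = -1 + 2*V*Y**2 (a(V, Y) = ((Y + Y)*V)*Y - 1 = ((2*Y)*V)*Y - 1 = (2*V*Y)*Y - 1 = 2*V*Y**2 - 1 = -1 + 2*V*Y**2)
k(-1)*5 + a(1, 6) = 0*5 + (-1 + 2*1*6**2) = 0 + (-1 + 2*1*36) = 0 + (-1 + 72) = 0 + 71 = 71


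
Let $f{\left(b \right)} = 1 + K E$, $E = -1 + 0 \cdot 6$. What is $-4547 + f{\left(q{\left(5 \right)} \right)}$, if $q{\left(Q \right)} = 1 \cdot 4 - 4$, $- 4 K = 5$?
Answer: $- \frac{18179}{4} \approx -4544.8$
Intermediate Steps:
$K = - \frac{5}{4}$ ($K = \left(- \frac{1}{4}\right) 5 = - \frac{5}{4} \approx -1.25$)
$E = -1$ ($E = -1 + 0 = -1$)
$q{\left(Q \right)} = 0$ ($q{\left(Q \right)} = 4 - 4 = 0$)
$f{\left(b \right)} = \frac{9}{4}$ ($f{\left(b \right)} = 1 - - \frac{5}{4} = 1 + \frac{5}{4} = \frac{9}{4}$)
$-4547 + f{\left(q{\left(5 \right)} \right)} = -4547 + \frac{9}{4} = - \frac{18179}{4}$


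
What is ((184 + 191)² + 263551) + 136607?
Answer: 540783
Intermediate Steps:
((184 + 191)² + 263551) + 136607 = (375² + 263551) + 136607 = (140625 + 263551) + 136607 = 404176 + 136607 = 540783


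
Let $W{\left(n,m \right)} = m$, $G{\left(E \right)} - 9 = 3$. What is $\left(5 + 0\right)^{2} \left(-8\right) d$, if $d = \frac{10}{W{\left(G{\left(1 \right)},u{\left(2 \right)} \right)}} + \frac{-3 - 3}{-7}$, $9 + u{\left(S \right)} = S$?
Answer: $\frac{800}{7} \approx 114.29$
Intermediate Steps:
$G{\left(E \right)} = 12$ ($G{\left(E \right)} = 9 + 3 = 12$)
$u{\left(S \right)} = -9 + S$
$d = - \frac{4}{7}$ ($d = \frac{10}{-9 + 2} + \frac{-3 - 3}{-7} = \frac{10}{-7} - - \frac{6}{7} = 10 \left(- \frac{1}{7}\right) + \frac{6}{7} = - \frac{10}{7} + \frac{6}{7} = - \frac{4}{7} \approx -0.57143$)
$\left(5 + 0\right)^{2} \left(-8\right) d = \left(5 + 0\right)^{2} \left(-8\right) \left(- \frac{4}{7}\right) = 5^{2} \left(-8\right) \left(- \frac{4}{7}\right) = 25 \left(-8\right) \left(- \frac{4}{7}\right) = \left(-200\right) \left(- \frac{4}{7}\right) = \frac{800}{7}$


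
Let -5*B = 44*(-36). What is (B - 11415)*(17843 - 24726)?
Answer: 381944553/5 ≈ 7.6389e+7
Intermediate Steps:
B = 1584/5 (B = -44*(-36)/5 = -⅕*(-1584) = 1584/5 ≈ 316.80)
(B - 11415)*(17843 - 24726) = (1584/5 - 11415)*(17843 - 24726) = -55491/5*(-6883) = 381944553/5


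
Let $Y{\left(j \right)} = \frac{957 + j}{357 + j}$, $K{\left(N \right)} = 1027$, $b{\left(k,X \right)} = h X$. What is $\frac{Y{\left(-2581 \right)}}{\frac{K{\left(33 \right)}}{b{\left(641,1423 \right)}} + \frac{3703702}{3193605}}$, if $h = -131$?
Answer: $\frac{120851886239595}{191024466468298} \approx 0.63265$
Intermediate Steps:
$b{\left(k,X \right)} = - 131 X$
$Y{\left(j \right)} = \frac{957 + j}{357 + j}$
$\frac{Y{\left(-2581 \right)}}{\frac{K{\left(33 \right)}}{b{\left(641,1423 \right)}} + \frac{3703702}{3193605}} = \frac{\frac{1}{357 - 2581} \left(957 - 2581\right)}{\frac{1027}{\left(-131\right) 1423} + \frac{3703702}{3193605}} = \frac{\frac{1}{-2224} \left(-1624\right)}{\frac{1027}{-186413} + 3703702 \cdot \frac{1}{3193605}} = \frac{\left(- \frac{1}{2224}\right) \left(-1624\right)}{1027 \left(- \frac{1}{186413}\right) + \frac{3703702}{3193605}} = \frac{203}{278 \left(- \frac{1027}{186413} + \frac{3703702}{3193605}\right)} = \frac{203}{278 \cdot \frac{687138368591}{595329488865}} = \frac{203}{278} \cdot \frac{595329488865}{687138368591} = \frac{120851886239595}{191024466468298}$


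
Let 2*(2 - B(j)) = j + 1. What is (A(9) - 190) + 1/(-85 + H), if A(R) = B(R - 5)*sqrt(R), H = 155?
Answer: -6702/35 ≈ -191.49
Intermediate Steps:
B(j) = 3/2 - j/2 (B(j) = 2 - (j + 1)/2 = 2 - (1 + j)/2 = 2 + (-1/2 - j/2) = 3/2 - j/2)
A(R) = sqrt(R)*(4 - R/2) (A(R) = (3/2 - (R - 5)/2)*sqrt(R) = (3/2 - (-5 + R)/2)*sqrt(R) = (3/2 + (5/2 - R/2))*sqrt(R) = (4 - R/2)*sqrt(R) = sqrt(R)*(4 - R/2))
(A(9) - 190) + 1/(-85 + H) = (sqrt(9)*(8 - 1*9)/2 - 190) + 1/(-85 + 155) = ((1/2)*3*(8 - 9) - 190) + 1/70 = ((1/2)*3*(-1) - 190) + 1/70 = (-3/2 - 190) + 1/70 = -383/2 + 1/70 = -6702/35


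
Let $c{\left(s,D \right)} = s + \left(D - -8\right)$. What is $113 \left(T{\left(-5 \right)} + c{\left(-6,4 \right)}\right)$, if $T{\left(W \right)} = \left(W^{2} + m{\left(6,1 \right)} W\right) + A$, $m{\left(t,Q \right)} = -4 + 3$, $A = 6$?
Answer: $4746$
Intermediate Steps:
$c{\left(s,D \right)} = 8 + D + s$ ($c{\left(s,D \right)} = s + \left(D + 8\right) = s + \left(8 + D\right) = 8 + D + s$)
$m{\left(t,Q \right)} = -1$
$T{\left(W \right)} = 6 + W^{2} - W$ ($T{\left(W \right)} = \left(W^{2} - W\right) + 6 = 6 + W^{2} - W$)
$113 \left(T{\left(-5 \right)} + c{\left(-6,4 \right)}\right) = 113 \left(\left(6 + \left(-5\right)^{2} - -5\right) + \left(8 + 4 - 6\right)\right) = 113 \left(\left(6 + 25 + 5\right) + 6\right) = 113 \left(36 + 6\right) = 113 \cdot 42 = 4746$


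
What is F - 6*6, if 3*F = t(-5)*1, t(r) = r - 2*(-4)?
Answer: -35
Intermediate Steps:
t(r) = 8 + r (t(r) = r + 8 = 8 + r)
F = 1 (F = ((8 - 5)*1)/3 = (3*1)/3 = (1/3)*3 = 1)
F - 6*6 = 1 - 6*6 = 1 - 36 = -35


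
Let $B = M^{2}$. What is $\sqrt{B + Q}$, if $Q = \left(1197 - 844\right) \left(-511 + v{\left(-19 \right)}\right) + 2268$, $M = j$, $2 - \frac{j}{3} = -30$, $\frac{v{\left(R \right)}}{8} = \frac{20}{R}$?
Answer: $\frac{i \sqrt{62045659}}{19} \approx 414.57 i$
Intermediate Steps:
$v{\left(R \right)} = \frac{160}{R}$ ($v{\left(R \right)} = 8 \frac{20}{R} = \frac{160}{R}$)
$j = 96$ ($j = 6 - -90 = 6 + 90 = 96$)
$M = 96$
$B = 9216$ ($B = 96^{2} = 9216$)
$Q = - \frac{3440665}{19}$ ($Q = \left(1197 - 844\right) \left(-511 + \frac{160}{-19}\right) + 2268 = 353 \left(-511 + 160 \left(- \frac{1}{19}\right)\right) + 2268 = 353 \left(-511 - \frac{160}{19}\right) + 2268 = 353 \left(- \frac{9869}{19}\right) + 2268 = - \frac{3483757}{19} + 2268 = - \frac{3440665}{19} \approx -1.8109 \cdot 10^{5}$)
$\sqrt{B + Q} = \sqrt{9216 - \frac{3440665}{19}} = \sqrt{- \frac{3265561}{19}} = \frac{i \sqrt{62045659}}{19}$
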